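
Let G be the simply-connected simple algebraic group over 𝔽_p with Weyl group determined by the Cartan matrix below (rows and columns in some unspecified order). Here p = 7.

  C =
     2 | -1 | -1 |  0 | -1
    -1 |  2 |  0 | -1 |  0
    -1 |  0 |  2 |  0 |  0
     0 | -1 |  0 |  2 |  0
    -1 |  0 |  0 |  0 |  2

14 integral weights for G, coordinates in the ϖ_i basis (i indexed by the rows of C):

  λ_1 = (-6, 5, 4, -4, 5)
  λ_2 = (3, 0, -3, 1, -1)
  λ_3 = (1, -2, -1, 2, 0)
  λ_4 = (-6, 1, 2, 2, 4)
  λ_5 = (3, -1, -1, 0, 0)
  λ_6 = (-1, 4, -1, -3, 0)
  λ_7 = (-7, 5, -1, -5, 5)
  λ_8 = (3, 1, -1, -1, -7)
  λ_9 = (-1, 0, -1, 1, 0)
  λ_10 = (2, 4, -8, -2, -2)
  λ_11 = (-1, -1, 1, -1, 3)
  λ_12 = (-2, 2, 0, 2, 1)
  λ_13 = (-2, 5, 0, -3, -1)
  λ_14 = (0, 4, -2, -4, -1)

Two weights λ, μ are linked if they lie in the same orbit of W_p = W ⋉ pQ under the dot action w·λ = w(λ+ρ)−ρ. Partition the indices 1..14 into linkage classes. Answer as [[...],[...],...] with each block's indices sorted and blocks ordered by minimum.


Root system D_5: the 5×5 matrix C matches after relabeling.

Ā_7 reps of the 14 weights (D_5, coords as presented):

    λ_1+ρ ↦ (0, 1, 0, 2, 1)
    λ_2+ρ ↦ (0, 2, 2, 0, 0)
    λ_3+ρ ↦ (1, 1, 0, 2, 1)
    λ_4+ρ ↦ (0, 2, 2, 0, 0)
    λ_5+ρ ↦ (1, 1, 0, 2, 1)
    λ_6+ρ ↦ (0, 1, 0, 2, 1)
    λ_7+ρ ↦ (0, 0, 2, 0, 4)
    λ_8+ρ ↦ (0, 0, 2, 0, 4)
    λ_9+ρ ↦ (0, 1, 0, 2, 1)
    λ_10+ρ ↦ (0, 0, 2, 0, 4)
    λ_11+ρ ↦ (0, 0, 2, 0, 4)
    λ_12+ρ ↦ (0, 1, 0, 2, 1)
    λ_13+ρ ↦ (0, 1, 0, 2, 1)
    λ_14+ρ ↦ (0, 1, 1, 3, 0)

5 distinct reps among the 14 weights ⇒ 5 W_7-linkage classes:

[[1, 6, 9, 12, 13], [2, 4], [3, 5], [7, 8, 10, 11], [14]]


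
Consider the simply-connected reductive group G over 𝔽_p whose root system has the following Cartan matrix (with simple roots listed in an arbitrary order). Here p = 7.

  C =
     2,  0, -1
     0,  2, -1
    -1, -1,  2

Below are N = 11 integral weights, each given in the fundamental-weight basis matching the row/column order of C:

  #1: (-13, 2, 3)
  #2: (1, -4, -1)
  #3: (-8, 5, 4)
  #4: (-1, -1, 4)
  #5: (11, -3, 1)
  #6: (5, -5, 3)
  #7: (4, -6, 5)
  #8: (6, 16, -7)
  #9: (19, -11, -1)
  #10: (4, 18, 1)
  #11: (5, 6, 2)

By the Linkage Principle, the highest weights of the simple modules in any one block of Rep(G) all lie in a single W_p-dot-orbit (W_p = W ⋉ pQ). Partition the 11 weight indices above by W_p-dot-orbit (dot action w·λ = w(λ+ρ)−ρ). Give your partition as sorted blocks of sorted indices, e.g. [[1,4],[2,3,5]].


C ↔ A_3 under row/col permutation; |W(A_3)| = 24.

Each λ_j+ρ reduced to Ā_7; 3-tuples below use C's row order:

  λ_1+ρ ↦ (1, 0, 2);  λ_2+ρ ↦ (1, 0, 2);  λ_3+ρ ↦ (1, 0, 2);  λ_4+ρ ↦ (0, 0, 5);  λ_5+ρ ↦ (0, 0, 5);  λ_6+ρ ↦ (3, 1, 0);  λ_7+ρ ↦ (1, 1, 1);  λ_8+ρ ↦ (3, 1, 0);  λ_9+ρ ↦ (3, 1, 0);  λ_10+ρ ↦ (0, 0, 5);  λ_11+ρ ↦ (1, 0, 2)

Grouping the 11 weights by Ā_7-representative: 4 linkage classes.

[[1, 2, 3, 11], [4, 5, 10], [6, 8, 9], [7]]


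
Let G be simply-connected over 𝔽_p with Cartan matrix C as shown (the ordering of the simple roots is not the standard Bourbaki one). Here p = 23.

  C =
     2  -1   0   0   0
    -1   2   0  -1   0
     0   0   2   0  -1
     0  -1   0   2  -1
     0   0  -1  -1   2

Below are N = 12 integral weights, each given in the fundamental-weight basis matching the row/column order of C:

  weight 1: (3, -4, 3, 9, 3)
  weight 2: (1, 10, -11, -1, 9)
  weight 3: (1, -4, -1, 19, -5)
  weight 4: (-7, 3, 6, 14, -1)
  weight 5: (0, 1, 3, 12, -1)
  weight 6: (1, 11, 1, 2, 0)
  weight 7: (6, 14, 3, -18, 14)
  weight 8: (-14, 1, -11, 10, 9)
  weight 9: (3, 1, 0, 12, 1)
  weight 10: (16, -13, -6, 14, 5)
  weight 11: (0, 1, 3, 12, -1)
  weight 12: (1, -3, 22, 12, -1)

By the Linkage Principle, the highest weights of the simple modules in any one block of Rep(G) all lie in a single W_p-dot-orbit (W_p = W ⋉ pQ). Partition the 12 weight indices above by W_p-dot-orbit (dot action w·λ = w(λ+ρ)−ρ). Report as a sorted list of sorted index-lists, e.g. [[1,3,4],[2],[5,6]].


Cartan matrix: type A_5 (|W|=720); un-permuting the 5 rows.

Folding the 12 weights λ_j+ρ into Ā_23 (reps in the given 5-coord order):

    λ_1+ρ ↦ (1, 3, 4, 7, 4)
    λ_2+ρ ↦ (2, 11, 10, 0, 0)
    λ_3+ρ ↦ (1, 2, 4, 13, 0)
    λ_4+ρ ↦ (1, 2, 4, 13, 0)
    λ_5+ρ ↦ (1, 2, 4, 13, 0)
    λ_6+ρ ↦ (2, 12, 2, 3, 1)
    λ_7+ρ ↦ (4, 2, 1, 13, 2)
    λ_8+ρ ↦ (2, 11, 10, 0, 0)
    λ_9+ρ ↦ (4, 2, 1, 13, 2)
    λ_10+ρ ↦ (2, 12, 2, 3, 1)
    λ_11+ρ ↦ (1, 2, 4, 13, 0)
    λ_12+ρ ↦ (2, 11, 10, 0, 0)

Partition of {1..12} into 5 W_23-dot-orbits:

[[1], [2, 8, 12], [3, 4, 5, 11], [6, 10], [7, 9]]


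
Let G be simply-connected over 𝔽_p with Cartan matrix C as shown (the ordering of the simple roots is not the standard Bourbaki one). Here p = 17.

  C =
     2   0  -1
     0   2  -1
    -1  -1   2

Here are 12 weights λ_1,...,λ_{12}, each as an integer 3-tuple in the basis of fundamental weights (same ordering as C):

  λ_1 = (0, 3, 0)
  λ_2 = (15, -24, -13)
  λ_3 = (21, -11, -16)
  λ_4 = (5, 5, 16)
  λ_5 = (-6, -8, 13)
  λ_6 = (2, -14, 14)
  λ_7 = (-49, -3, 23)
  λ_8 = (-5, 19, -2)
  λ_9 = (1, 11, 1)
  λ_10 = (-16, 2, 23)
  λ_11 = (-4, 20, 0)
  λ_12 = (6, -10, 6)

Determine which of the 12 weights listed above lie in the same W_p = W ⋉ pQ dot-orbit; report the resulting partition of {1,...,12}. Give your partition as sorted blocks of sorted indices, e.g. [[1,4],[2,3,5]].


Type A_3, rank 3, |W|=24; reorder rows/cols to standard.

Folding the 12 weights λ_j+ρ into Ā_17 (reps in the given 3-coord order):

  [1] (1, 4, 1)
  [2] (1, 4, 1)
  [3] (5, 7, 2)
  [4] (6, 6, 5)
  [5] (5, 7, 2)
  [6] (2, 12, 2)
  [7] (5, 7, 2)
  [8] (2, 12, 2)
  [9] (2, 12, 2)
  [10] (5, 7, 2)
  [11] (2, 12, 2)
  [12] (5, 7, 2)

4 distinct reps among the 12 weights ⇒ 4 W_17-linkage classes:

[[1, 2], [3, 5, 7, 10, 12], [4], [6, 8, 9, 11]]


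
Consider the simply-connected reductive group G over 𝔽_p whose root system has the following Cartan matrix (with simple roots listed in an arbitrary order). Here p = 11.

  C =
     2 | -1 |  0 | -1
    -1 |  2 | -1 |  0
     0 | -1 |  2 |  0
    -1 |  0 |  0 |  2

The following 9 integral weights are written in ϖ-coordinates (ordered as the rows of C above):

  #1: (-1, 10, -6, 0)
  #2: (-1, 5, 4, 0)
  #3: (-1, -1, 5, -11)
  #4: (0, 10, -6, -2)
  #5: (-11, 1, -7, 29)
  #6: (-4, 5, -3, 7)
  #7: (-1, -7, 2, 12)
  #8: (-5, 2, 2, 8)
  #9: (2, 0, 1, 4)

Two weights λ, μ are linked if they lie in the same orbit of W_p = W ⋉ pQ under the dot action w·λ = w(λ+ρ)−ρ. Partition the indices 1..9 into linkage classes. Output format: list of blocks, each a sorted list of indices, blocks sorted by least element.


A_4 Cartan matrix, 4 simple roots permuted; ρ=(1,1,1,1).

Each λ_j+ρ reduced to Ā_11; 4-tuples below use C's row order:

    λ_1 → (0, 6, 4, 0)
    λ_2 → (0, 6, 4, 0)
    λ_3 → (0, 6, 4, 0)
    λ_4 → (0, 6, 4, 0)
    λ_5 → (3, 1, 2, 5)
    λ_6 → (3, 1, 2, 5)
    λ_7 → (3, 1, 2, 5)
    λ_8 → (3, 1, 2, 5)
    λ_9 → (3, 1, 2, 5)

Partition of {1..9} into 2 W_11-dot-orbits:

[[1, 2, 3, 4], [5, 6, 7, 8, 9]]


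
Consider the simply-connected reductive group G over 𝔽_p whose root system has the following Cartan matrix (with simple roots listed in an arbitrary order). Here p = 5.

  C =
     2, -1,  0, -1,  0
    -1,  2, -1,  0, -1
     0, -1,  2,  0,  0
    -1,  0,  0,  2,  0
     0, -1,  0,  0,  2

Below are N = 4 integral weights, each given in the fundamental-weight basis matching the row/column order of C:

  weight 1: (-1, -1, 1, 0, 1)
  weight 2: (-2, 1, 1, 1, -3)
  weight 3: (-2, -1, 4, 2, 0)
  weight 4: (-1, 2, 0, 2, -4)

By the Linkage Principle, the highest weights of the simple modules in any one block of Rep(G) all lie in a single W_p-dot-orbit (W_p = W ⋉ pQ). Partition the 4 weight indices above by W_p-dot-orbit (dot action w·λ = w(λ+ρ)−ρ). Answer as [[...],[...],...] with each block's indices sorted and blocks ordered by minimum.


Type D_5, rank 5, |W|=1920; reorder rows/cols to standard.

λ_j+ρ reflected into Ā_5 (⟨·,θ^∨⟩≤5); 5-tuples as given:

  λ_1 → (0, 0, 2, 1, 2) · λ_2 → (0, 1, 1, 1, 1) · λ_3 → (0, 0, 2, 1, 2) · λ_4 → (0, 1, 1, 1, 1)

These 4 weights hit 2 W_5-dot-orbits; sizes (2, 2):

[[1, 3], [2, 4]]


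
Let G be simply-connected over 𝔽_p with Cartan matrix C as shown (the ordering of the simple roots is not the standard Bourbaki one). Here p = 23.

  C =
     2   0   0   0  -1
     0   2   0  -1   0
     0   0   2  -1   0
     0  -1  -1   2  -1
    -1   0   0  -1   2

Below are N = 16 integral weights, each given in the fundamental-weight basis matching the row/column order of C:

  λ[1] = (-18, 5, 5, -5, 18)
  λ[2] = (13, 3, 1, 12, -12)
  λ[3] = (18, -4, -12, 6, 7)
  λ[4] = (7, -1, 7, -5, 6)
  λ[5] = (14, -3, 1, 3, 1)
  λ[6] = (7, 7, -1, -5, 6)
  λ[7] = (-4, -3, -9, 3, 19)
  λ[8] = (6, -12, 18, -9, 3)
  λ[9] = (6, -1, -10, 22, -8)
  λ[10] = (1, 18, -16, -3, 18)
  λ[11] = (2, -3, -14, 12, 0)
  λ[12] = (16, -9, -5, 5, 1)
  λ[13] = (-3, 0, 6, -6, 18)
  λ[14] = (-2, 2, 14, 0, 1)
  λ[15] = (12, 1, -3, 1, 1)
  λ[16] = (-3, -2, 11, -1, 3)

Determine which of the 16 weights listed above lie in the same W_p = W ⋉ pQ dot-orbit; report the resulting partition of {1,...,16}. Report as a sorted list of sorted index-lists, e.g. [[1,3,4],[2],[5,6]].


Dynkin diagram of C (from the 8 off-diagonal −1 entries): D_5.

Folding the 16 weights λ_j+ρ into Ā_23 (reps in the given 5-coord order):

  [1] (13, 2, 2, 0, 2)
  [2] (2, 4, 2, 1, 1)
  [3] (8, 4, 4, 0, 3)
  [4] (8, 4, 4, 0, 3)
  [5] (13, 2, 2, 0, 2)
  [6] (8, 4, 4, 0, 3)
  [7] (2, 4, 2, 1, 1)
  [8] (8, 4, 4, 0, 3)
  [9] (7, 0, 9, 0, 0)
  [10] (13, 2, 2, 0, 2)
  [11] (2, 0, 11, 1, 1)
  [12] (13, 2, 2, 0, 2)
  [13] (2, 4, 2, 1, 1)
  [14] (1, 3, 15, 1, 1)
  [15] (13, 2, 2, 0, 2)
  [16] (2, 0, 11, 1, 1)

Linkage partition of the 16 weights (6 classes, p=23):

[[1, 5, 10, 12, 15], [2, 7, 13], [3, 4, 6, 8], [9], [11, 16], [14]]


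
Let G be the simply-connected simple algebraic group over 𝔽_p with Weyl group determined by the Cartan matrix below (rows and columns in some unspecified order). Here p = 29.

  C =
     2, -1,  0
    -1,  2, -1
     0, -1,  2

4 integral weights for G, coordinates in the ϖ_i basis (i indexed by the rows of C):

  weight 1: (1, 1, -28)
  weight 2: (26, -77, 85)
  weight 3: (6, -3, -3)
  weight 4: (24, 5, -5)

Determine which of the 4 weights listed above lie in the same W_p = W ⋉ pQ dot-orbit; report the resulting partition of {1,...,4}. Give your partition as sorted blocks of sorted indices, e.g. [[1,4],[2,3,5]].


Root system A_3: the 3×3 matrix C matches after relabeling.

Each λ_j+ρ reduced to Ā_29; 3-tuples below use C's row order:

  λ_1+ρ ↦ (23, 2, 2) · λ_2+ρ ↦ (2, 8, 1) · λ_3+ρ ↦ (3, 2, 2) · λ_4+ρ ↦ (23, 2, 2)

3 distinct reps among the 4 weights ⇒ 3 W_29-linkage classes:

[[1, 4], [2], [3]]


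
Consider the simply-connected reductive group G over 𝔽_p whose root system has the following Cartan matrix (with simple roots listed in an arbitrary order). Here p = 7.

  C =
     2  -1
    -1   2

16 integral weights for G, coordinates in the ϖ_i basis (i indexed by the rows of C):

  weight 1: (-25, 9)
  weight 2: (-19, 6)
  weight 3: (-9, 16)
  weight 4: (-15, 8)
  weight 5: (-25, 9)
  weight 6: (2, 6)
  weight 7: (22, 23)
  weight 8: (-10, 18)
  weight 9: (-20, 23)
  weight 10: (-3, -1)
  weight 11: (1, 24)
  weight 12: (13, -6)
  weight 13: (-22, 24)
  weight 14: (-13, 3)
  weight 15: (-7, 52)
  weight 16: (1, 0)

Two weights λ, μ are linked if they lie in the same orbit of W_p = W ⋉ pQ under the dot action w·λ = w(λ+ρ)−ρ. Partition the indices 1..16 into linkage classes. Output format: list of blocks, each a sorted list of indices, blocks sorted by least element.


Cartan matrix: type A_2 (|W|=6); un-permuting the 2 rows.

W_7-reps of the 16 weights in Ā_7 (same 2-coord order as C):

  λ_1+ρ ↦ (0, 4);  λ_2+ρ ↦ (0, 4);  λ_3+ρ ↦ (1, 2);  λ_4+ρ ↦ (0, 2);  λ_5+ρ ↦ (0, 4);  λ_6+ρ ↦ (0, 4);  λ_7+ρ ↦ (2, 3);  λ_8+ρ ↦ (2, 3);  λ_9+ρ ↦ (2, 3);  λ_10+ρ ↦ (0, 2);  λ_11+ρ ↦ (2, 4);  λ_12+ρ ↦ (0, 2);  λ_13+ρ ↦ (0, 4);  λ_14+ρ ↦ (1, 2);  λ_15+ρ ↦ (2, 1);  λ_16+ρ ↦ (2, 1)

Grouping the 16 weights by Ā_7-representative: 6 linkage classes.

[[1, 2, 5, 6, 13], [3, 14], [4, 10, 12], [7, 8, 9], [11], [15, 16]]


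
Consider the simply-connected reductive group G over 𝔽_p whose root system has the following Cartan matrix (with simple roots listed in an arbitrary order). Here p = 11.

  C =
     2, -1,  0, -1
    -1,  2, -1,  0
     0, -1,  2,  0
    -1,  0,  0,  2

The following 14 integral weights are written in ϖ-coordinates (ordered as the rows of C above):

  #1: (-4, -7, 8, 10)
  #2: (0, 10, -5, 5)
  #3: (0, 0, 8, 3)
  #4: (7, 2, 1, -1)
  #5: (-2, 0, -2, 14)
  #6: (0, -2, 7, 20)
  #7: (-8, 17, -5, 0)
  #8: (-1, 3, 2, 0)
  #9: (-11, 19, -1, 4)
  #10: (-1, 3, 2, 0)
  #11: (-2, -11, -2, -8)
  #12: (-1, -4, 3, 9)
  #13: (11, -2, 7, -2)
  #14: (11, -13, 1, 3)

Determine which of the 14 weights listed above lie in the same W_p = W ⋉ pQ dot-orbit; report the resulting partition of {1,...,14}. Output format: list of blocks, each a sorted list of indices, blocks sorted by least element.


Type A_4, rank 4, |W|=120; reorder rows/cols to standard.

Folding the 14 weights λ_j+ρ into Ā_11 (reps in the given 4-coord order):

    λ_1 → (6, 3, 0, 2)
    λ_2 → (0, 4, 3, 1)
    λ_3 → (1, 1, 5, 0)
    λ_4 → (6, 3, 0, 2)
    λ_5 → (3, 0, 1, 7)
    λ_6 → (3, 0, 1, 7)
    λ_7 → (0, 4, 3, 1)
    λ_8 → (0, 4, 3, 1)
    λ_9 → (1, 1, 5, 0)
    λ_10 → (0, 4, 3, 1)
    λ_11 → (3, 0, 1, 7)
    λ_12 → (3, 0, 1, 7)
    λ_13 → (3, 0, 1, 7)
    λ_14 → (1, 1, 5, 0)

Grouping the 14 weights by Ā_11-representative: 4 linkage classes.

[[1, 4], [2, 7, 8, 10], [3, 9, 14], [5, 6, 11, 12, 13]]


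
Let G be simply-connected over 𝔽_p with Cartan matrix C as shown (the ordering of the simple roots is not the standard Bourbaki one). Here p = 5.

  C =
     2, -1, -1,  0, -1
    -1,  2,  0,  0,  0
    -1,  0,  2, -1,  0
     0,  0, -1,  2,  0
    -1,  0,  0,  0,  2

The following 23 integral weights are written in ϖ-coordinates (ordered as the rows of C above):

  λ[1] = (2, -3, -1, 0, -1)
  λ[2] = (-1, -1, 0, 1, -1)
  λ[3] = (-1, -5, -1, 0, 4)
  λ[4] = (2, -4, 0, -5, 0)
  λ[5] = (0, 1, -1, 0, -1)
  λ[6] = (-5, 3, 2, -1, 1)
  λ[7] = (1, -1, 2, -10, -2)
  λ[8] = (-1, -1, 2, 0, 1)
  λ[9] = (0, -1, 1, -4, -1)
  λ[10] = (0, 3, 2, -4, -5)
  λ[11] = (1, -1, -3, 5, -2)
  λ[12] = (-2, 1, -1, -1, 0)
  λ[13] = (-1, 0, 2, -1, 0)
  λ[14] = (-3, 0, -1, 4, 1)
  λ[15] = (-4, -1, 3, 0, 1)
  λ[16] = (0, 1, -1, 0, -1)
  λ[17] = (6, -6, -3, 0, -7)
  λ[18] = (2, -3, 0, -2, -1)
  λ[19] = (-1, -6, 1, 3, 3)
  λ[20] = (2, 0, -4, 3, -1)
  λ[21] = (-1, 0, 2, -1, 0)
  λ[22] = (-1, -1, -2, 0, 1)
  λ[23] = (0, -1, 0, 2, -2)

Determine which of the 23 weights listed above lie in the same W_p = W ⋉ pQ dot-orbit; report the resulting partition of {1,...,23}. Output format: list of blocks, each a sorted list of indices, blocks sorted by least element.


C ↔ D_5 under row/col permutation; |W(D_5)| = 1920.

W_5-reps of the 23 weights in Ā_5 (same 5-coord order as C):

  [1] (1, 2, 0, 1, 0)
  [2] (0, 0, 1, 2, 0)
  [3] (0, 0, 0, 3, 1)
  [4] (1, 0, 0, 1, 2)
  [5] (1, 2, 0, 1, 0)
  [6] (1, 0, 0, 1, 2)
  [7] (0, 1, 0, 1, 0)
  [8] (0, 1, 0, 0, 1)
  [9] (0, 0, 1, 2, 0)
  [10] (0, 1, 0, 0, 1)
  [11] (0, 0, 0, 3, 1)
  [12] (0, 1, 0, 1, 0)
  [13] (0, 1, 0, 0, 1)
  [14] (0, 0, 0, 3, 1)
  [15] (1, 2, 0, 1, 0)
  [16] (1, 2, 0, 1, 0)
  [17] (0, 0, 0, 3, 1)
  [18] (1, 2, 0, 1, 0)
  [19] (0, 1, 0, 1, 0)
  [20] (0, 1, 0, 1, 0)
  [21] (0, 1, 0, 0, 1)
  [22] (0, 1, 0, 0, 1)
  [23] (0, 0, 0, 3, 1)

6 distinct reps among the 23 weights ⇒ 6 W_5-linkage classes:

[[1, 5, 15, 16, 18], [2, 9], [3, 11, 14, 17, 23], [4, 6], [7, 12, 19, 20], [8, 10, 13, 21, 22]]


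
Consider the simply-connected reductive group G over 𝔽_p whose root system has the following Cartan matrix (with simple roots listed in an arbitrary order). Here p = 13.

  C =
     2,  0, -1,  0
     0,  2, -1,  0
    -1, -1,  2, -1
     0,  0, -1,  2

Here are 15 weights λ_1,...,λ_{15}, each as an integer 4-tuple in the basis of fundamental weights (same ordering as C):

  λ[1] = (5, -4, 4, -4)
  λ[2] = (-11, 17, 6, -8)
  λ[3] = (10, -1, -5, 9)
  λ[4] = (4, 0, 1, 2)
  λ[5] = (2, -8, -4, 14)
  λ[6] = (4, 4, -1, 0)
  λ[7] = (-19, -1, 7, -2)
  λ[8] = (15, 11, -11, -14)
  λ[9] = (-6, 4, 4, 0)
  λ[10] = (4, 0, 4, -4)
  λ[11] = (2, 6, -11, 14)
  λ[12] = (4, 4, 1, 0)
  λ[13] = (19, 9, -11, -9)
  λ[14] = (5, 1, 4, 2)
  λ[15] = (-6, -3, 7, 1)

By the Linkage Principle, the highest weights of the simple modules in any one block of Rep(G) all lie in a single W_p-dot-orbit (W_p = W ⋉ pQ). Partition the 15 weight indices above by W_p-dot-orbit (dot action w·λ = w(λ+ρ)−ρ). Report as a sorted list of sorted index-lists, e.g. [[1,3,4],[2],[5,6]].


C ↔ D_4 under row/col permutation; |W(D_4)| = 192.

Ā_13 reps of the 15 weights (D_4, coords as presented):

    λ_1+ρ ↦ (5, 2, 1, 2)
    λ_2+ρ ↦ (3, 1, 2, 0)
    λ_3+ρ ↦ (3, 0, 4, 2)
    λ_4+ρ ↦ (5, 1, 2, 3)
    λ_5+ρ ↦ (5, 1, 2, 3)
    λ_6+ρ ↦ (5, 5, 0, 1)
    λ_7+ρ ↦ (3, 1, 2, 0)
    λ_8+ρ ↦ (3, 1, 2, 0)
    λ_9+ρ ↦ (5, 5, 0, 1)
    λ_10+ρ ↦ (5, 1, 2, 3)
    λ_11+ρ ↦ (5, 1, 2, 3)
    λ_12+ρ ↦ (5, 5, 0, 1)
    λ_13+ρ ↦ (5, 1, 2, 3)
    λ_14+ρ ↦ (3, 1, 2, 0)
    λ_15+ρ ↦ (5, 2, 1, 2)

Linkage partition of the 15 weights (5 classes, p=13):

[[1, 15], [2, 7, 8, 14], [3], [4, 5, 10, 11, 13], [6, 9, 12]]


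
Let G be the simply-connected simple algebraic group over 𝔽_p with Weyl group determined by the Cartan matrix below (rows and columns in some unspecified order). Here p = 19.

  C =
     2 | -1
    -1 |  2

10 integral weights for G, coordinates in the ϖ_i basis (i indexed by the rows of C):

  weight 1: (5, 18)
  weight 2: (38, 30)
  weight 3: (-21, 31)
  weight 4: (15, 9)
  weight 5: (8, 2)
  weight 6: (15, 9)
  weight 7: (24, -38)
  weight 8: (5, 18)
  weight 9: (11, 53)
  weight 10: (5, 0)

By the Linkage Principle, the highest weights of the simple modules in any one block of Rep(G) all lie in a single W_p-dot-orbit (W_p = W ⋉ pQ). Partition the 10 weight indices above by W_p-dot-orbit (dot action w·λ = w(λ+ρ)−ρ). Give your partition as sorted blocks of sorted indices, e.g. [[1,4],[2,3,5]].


Root system A_2: the 2×2 matrix C matches after relabeling.

Folding the 10 weights λ_j+ρ into Ā_19 (reps in the given 2-coord order):

  1: (0, 13) · 2: (6, 1) · 3: (6, 1) · 4: (9, 3) · 5: (9, 3) · 6: (9, 3) · 7: (6, 1) · 8: (0, 13) · 9: (9, 3) · 10: (6, 1)

3 distinct reps among the 10 weights ⇒ 3 W_19-linkage classes:

[[1, 8], [2, 3, 7, 10], [4, 5, 6, 9]]


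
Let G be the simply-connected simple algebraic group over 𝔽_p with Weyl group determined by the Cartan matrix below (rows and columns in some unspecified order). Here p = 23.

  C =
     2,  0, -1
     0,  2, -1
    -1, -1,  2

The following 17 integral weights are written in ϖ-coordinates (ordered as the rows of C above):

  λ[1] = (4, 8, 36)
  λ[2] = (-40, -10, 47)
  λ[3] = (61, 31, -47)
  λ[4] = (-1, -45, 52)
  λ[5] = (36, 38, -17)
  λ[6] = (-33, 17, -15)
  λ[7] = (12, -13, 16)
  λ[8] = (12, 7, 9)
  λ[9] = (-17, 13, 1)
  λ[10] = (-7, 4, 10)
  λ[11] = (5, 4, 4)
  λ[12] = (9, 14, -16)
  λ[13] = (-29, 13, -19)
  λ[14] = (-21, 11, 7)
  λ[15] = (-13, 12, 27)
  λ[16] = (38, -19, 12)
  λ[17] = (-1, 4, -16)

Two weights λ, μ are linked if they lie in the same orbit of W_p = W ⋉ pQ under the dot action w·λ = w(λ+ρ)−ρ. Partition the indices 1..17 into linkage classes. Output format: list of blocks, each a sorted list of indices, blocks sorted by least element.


A_3 Cartan matrix, 3 simple roots permuted; ρ=(1,1,1).

Folding the 17 weights λ_j+ρ into Ā_23 (reps in the given 3-coord order):

  1: (4, 0, 5)
  2: (2, 0, 14)
  3: (2, 0, 14)
  4: (2, 0, 14)
  5: (2, 0, 14)
  6: (4, 0, 5)
  7: (6, 5, 5)
  8: (5, 0, 10)
  9: (2, 0, 14)
  10: (6, 5, 5)
  11: (6, 5, 5)
  12: (5, 0, 10)
  13: (4, 0, 5)
  14: (8, 0, 12)
  15: (6, 5, 5)
  16: (6, 5, 5)
  17: (5, 0, 10)

These 17 weights hit 5 W_23-dot-orbits; sizes (3, 5, 5, 3, 1):

[[1, 6, 13], [2, 3, 4, 5, 9], [7, 10, 11, 15, 16], [8, 12, 17], [14]]


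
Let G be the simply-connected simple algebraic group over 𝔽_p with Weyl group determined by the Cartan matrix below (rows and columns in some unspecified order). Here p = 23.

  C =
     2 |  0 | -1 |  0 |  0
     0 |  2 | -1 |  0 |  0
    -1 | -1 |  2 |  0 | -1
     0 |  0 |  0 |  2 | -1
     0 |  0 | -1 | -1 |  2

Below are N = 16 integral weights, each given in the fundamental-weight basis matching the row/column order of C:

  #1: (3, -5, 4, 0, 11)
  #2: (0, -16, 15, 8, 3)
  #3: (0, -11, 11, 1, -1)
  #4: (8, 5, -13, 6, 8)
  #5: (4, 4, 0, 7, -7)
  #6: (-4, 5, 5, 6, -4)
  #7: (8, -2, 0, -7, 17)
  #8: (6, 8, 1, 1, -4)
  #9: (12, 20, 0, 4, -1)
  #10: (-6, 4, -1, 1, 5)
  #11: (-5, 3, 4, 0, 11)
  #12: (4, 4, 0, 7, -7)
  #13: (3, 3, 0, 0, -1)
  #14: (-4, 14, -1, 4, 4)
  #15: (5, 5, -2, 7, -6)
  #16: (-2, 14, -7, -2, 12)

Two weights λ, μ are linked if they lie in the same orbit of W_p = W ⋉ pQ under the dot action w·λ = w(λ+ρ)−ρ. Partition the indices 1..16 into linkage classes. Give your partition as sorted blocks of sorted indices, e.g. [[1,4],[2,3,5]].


Cartan matrix: type D_5 (|W|=1920); un-permuting the 5 rows.

Ā_23 reps of the 16 weights (D_5, coords as presented):

  λ_1+ρ ↦ (4, 4, 1, 1, 0) · λ_2+ρ ↦ (6, 8, 1, 1, 1) · λ_3+ρ ↦ (1, 10, 2, 2, 0) · λ_4+ρ ↦ (3, 6, 0, 4, 3) · λ_5+ρ ↦ (0, 0, 5, 2, 1) · λ_6+ρ ↦ (3, 6, 0, 4, 3) · λ_7+ρ ↦ (4, 4, 1, 1, 0) · λ_8+ρ ↦ (6, 8, 1, 1, 1) · λ_9+ρ ↦ (4, 4, 1, 1, 0) · λ_10+ρ ↦ (0, 0, 5, 2, 1) · λ_11+ρ ↦ (4, 4, 1, 1, 0) · λ_12+ρ ↦ (0, 0, 5, 2, 1) · λ_13+ρ ↦ (4, 4, 1, 1, 0) · λ_14+ρ ↦ (0, 12, 1, 3, 2) · λ_15+ρ ↦ (0, 0, 5, 2, 1) · λ_16+ρ ↦ (6, 8, 1, 1, 1)

These 16 weights hit 6 W_23-dot-orbits; sizes (5, 3, 1, 2, 4, 1):

[[1, 7, 9, 11, 13], [2, 8, 16], [3], [4, 6], [5, 10, 12, 15], [14]]


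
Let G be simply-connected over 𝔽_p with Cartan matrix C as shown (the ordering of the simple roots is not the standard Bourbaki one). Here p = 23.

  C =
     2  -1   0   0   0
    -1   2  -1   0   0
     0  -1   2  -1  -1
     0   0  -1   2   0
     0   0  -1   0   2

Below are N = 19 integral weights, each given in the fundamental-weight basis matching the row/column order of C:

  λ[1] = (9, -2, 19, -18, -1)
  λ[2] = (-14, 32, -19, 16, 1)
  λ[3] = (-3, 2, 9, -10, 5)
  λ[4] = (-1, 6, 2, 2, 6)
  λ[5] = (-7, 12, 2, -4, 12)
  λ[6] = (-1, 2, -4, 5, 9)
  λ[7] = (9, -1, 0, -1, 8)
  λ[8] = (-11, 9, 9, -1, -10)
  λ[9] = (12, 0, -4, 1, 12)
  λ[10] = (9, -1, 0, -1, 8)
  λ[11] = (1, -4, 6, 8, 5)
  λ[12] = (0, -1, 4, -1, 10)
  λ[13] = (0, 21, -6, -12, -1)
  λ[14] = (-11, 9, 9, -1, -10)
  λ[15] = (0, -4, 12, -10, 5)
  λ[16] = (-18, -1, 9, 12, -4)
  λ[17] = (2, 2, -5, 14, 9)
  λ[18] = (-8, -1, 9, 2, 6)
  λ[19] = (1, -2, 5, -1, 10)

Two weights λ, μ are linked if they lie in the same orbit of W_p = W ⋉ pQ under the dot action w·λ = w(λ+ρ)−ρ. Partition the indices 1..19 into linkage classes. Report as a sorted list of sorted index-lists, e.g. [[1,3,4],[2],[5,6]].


Type D_5, rank 5, |W|=1920; reorder rows/cols to standard.

λ_j+ρ reflected into Ā_23 (⟨·,θ^∨⟩≤23); 5-tuples as given:

  λ_1+ρ ↦ (1, 2, 0, 11, 6)
  λ_2+ρ ↦ (2, 1, 1, 9, 6)
  λ_3+ρ ↦ (2, 1, 1, 9, 6)
  λ_4+ρ ↦ (0, 0, 3, 3, 7)
  λ_5+ρ ↦ (0, 0, 3, 3, 7)
  λ_6+ρ ↦ (0, 0, 3, 3, 7)
  λ_7+ρ ↦ (10, 0, 1, 0, 9)
  λ_8+ρ ↦ (10, 0, 1, 0, 9)
  λ_9+ρ ↦ (10, 0, 1, 0, 9)
  λ_10+ρ ↦ (10, 0, 1, 0, 9)
  λ_11+ρ ↦ (2, 1, 1, 9, 6)
  λ_12+ρ ↦ (1, 0, 5, 0, 11)
  λ_13+ρ ↦ (1, 0, 5, 0, 11)
  λ_14+ρ ↦ (10, 0, 1, 0, 9)
  λ_15+ρ ↦ (2, 1, 1, 9, 6)
  λ_16+ρ ↦ (0, 0, 3, 3, 7)
  λ_17+ρ ↦ (1, 2, 0, 11, 6)
  λ_18+ρ ↦ (0, 0, 3, 3, 7)
  λ_19+ρ ↦ (1, 0, 5, 0, 11)

Linkage partition of the 19 weights (5 classes, p=23):

[[1, 17], [2, 3, 11, 15], [4, 5, 6, 16, 18], [7, 8, 9, 10, 14], [12, 13, 19]]


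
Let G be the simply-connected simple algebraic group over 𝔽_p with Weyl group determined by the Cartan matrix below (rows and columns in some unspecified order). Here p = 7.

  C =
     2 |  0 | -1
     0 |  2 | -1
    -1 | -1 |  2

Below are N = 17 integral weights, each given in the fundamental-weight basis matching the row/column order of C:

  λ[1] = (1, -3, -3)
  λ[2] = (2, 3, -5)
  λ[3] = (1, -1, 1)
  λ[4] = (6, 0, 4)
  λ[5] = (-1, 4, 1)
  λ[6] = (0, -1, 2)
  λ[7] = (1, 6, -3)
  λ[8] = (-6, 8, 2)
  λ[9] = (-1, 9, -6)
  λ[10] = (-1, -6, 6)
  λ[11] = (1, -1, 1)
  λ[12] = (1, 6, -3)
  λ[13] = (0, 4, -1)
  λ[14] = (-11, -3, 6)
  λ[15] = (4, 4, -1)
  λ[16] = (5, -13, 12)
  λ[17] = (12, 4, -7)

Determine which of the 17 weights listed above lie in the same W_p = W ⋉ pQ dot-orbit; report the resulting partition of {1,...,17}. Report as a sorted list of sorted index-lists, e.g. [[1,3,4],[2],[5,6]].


Type A_3, rank 3, |W|=24; reorder rows/cols to standard.

λ_j+ρ reflected into Ā_7 (⟨·,θ^∨⟩≤7); 3-tuples as given:

  [1] (2, 2, 0)
  [2] (1, 0, 3)
  [3] (2, 0, 2)
  [4] (1, 5, 0)
  [5] (0, 5, 2)
  [6] (1, 0, 3)
  [7] (0, 5, 2)
  [8] (2, 2, 0)
  [9] (2, 2, 0)
  [10] (0, 5, 2)
  [11] (2, 0, 2)
  [12] (0, 5, 2)
  [13] (1, 5, 0)
  [14] (2, 0, 2)
  [15] (2, 2, 0)
  [16] (1, 5, 0)
  [17] (1, 5, 0)

Grouping the 17 weights by Ā_7-representative: 5 linkage classes.

[[1, 8, 9, 15], [2, 6], [3, 11, 14], [4, 13, 16, 17], [5, 7, 10, 12]]


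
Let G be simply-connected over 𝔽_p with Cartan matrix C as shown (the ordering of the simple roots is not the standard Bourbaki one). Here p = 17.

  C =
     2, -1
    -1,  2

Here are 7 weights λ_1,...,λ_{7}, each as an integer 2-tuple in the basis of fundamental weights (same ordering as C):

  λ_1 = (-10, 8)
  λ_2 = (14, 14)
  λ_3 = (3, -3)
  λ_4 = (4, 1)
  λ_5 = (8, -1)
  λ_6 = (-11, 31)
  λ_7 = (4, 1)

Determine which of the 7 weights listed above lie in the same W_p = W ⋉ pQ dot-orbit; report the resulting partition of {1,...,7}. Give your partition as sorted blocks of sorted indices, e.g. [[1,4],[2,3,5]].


Root system A_2: the 2×2 matrix C matches after relabeling.

Each λ_j+ρ reduced to Ā_17; 2-tuples below use C's row order:

  λ_1 → (9, 0)
  λ_2 → (2, 2)
  λ_3 → (2, 2)
  λ_4 → (5, 2)
  λ_5 → (9, 0)
  λ_6 → (5, 2)
  λ_7 → (5, 2)

The 7 indices split into 3 linkage classes (same alcove rep ⇔ same W_17-dot-orbit):

[[1, 5], [2, 3], [4, 6, 7]]


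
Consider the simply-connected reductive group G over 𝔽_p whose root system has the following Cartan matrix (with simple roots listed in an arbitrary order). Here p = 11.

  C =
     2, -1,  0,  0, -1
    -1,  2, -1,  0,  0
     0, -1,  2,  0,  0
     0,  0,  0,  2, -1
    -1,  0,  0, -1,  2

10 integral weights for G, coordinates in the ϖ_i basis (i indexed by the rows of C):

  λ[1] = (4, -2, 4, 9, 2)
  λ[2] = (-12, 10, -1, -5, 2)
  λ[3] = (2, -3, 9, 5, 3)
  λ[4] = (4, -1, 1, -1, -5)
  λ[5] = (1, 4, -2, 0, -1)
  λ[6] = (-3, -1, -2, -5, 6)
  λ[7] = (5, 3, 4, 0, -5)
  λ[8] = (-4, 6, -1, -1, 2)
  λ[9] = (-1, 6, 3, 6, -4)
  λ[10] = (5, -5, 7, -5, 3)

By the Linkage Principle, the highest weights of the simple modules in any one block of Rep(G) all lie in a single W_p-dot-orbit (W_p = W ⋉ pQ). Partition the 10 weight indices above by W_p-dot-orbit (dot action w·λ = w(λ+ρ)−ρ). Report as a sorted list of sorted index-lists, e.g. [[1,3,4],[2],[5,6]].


Type A_5, rank 5, |W|=720; reorder rows/cols to standard.

Ā_11 reps of the 10 weights (A_5, coords as presented):

  λ_1 → (2, 4, 1, 1, 0) · λ_2 → (0, 0, 0, 7, 3) · λ_3 → (1, 0, 2, 4, 0) · λ_4 → (1, 0, 2, 4, 0) · λ_5 → (2, 4, 1, 1, 0) · λ_6 → (1, 0, 2, 4, 0) · λ_7 → (2, 4, 1, 1, 0) · λ_8 → (3, 4, 0, 0, 0) · λ_9 → (3, 4, 0, 0, 0) · λ_10 → (2, 4, 1, 1, 0)

These 10 weights hit 4 W_11-dot-orbits; sizes (4, 1, 3, 2):

[[1, 5, 7, 10], [2], [3, 4, 6], [8, 9]]


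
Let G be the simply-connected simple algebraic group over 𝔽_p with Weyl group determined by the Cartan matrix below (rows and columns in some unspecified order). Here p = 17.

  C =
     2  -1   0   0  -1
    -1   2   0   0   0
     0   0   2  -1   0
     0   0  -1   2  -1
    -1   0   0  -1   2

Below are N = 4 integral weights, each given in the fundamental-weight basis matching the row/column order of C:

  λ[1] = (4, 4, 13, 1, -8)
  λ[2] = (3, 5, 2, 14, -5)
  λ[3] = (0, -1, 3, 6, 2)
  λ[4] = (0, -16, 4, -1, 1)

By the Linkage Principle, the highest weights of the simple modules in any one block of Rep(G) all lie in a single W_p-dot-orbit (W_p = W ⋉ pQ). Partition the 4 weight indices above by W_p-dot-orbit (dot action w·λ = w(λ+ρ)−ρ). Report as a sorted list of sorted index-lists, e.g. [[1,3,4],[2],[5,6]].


Dynkin diagram of C (from the 8 off-diagonal −1 entries): A_5.

Alcove-folded reps (p=17, 4 weights, presented ϖ-order):

  1: (2, 1, 7, 5, 0) · 2: (1, 0, 4, 7, 3) · 3: (1, 0, 4, 7, 3) · 4: (2, 1, 7, 5, 0)

The 4 indices split into 2 linkage classes (same alcove rep ⇔ same W_17-dot-orbit):

[[1, 4], [2, 3]]


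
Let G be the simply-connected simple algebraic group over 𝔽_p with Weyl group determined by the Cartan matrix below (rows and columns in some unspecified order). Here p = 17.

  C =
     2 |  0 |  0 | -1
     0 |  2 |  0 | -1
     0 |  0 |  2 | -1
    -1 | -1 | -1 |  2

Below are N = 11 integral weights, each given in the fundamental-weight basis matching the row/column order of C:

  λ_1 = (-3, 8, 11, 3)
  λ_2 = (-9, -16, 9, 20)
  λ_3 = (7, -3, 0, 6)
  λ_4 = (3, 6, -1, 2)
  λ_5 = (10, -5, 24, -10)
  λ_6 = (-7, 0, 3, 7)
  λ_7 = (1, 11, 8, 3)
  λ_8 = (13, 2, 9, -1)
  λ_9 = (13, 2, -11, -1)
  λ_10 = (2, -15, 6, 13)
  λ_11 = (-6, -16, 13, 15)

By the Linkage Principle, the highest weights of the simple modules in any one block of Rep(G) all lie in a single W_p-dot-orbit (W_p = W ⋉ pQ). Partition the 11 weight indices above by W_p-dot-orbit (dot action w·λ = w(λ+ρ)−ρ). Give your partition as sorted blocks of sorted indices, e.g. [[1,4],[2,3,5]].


Root system D_4: the 4×4 matrix C matches after relabeling.

Each λ_j+ρ reduced to Ā_17; 4-tuples below use C's row order:

  λ_1 → (6, 1, 4, 2);  λ_2 → (6, 1, 4, 2);  λ_3 → (8, 2, 1, 1);  λ_4 → (4, 7, 0, 3);  λ_5 → (6, 1, 4, 2);  λ_6 → (6, 1, 4, 2);  λ_7 → (8, 2, 1, 1);  λ_8 → (4, 7, 0, 3);  λ_9 → (4, 7, 0, 3);  λ_10 → (4, 7, 0, 3);  λ_11 → (8, 2, 1, 1)

3 distinct reps among the 11 weights ⇒ 3 W_17-linkage classes:

[[1, 2, 5, 6], [3, 7, 11], [4, 8, 9, 10]]


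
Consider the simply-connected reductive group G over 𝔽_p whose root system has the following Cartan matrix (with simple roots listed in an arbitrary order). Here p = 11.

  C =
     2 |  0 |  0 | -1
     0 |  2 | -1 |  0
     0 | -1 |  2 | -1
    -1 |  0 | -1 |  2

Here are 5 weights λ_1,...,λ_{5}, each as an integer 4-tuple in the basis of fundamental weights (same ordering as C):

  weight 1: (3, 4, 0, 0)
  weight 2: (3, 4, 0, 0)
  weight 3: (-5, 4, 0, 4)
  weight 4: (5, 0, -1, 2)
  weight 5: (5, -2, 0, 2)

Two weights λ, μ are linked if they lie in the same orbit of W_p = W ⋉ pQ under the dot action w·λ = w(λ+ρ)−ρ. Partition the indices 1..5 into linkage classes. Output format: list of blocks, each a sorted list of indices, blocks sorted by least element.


Cartan matrix: type A_4 (|W|=120); un-permuting the 4 rows.

Alcove-folded reps (p=11, 5 weights, presented ϖ-order):

  1: (4, 5, 1, 1) · 2: (4, 5, 1, 1) · 3: (4, 5, 1, 1) · 4: (6, 1, 0, 3) · 5: (6, 1, 0, 3)

Linkage partition of the 5 weights (2 classes, p=11):

[[1, 2, 3], [4, 5]]


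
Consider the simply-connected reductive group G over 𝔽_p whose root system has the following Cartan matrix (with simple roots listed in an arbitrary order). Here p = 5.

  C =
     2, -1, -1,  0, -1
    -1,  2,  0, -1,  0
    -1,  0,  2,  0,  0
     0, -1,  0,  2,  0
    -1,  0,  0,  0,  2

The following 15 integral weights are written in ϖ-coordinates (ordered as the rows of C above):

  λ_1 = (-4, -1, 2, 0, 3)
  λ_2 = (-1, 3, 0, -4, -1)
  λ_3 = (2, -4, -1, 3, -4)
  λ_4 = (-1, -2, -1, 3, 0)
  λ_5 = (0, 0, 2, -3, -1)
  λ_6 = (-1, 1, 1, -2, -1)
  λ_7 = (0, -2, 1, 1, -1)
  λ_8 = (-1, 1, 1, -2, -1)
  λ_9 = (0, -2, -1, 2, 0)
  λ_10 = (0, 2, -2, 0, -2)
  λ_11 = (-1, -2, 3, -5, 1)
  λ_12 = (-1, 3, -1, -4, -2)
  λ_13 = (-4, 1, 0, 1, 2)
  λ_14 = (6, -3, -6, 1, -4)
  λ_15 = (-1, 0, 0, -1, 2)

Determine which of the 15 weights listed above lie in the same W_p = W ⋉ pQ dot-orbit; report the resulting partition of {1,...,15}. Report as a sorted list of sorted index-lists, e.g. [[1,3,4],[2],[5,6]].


D_5 Cartan matrix, 5 simple roots permuted; ρ=(1,1,1,1,1).

Alcove-folded reps (p=5, 15 weights, presented ϖ-order):

  λ_1+ρ ↦ (0, 1, 0, 2, 1)
  λ_2+ρ ↦ (0, 0, 1, 3, 0)
  λ_3+ρ ↦ (0, 0, 3, 1, 0)
  λ_4+ρ ↦ (0, 0, 1, 3, 0)
  λ_5+ρ ↦ (0, 0, 3, 1, 0)
  λ_6+ρ ↦ (0, 1, 2, 1, 0)
  λ_7+ρ ↦ (0, 1, 2, 1, 0)
  λ_8+ρ ↦ (0, 1, 2, 1, 0)
  λ_9+ρ ↦ (0, 1, 0, 2, 1)
  λ_10+ρ ↦ (1, 0, 0, 1, 0)
  λ_11+ρ ↦ (0, 0, 1, 0, 3)
  λ_12+ρ ↦ (0, 0, 1, 3, 0)
  λ_13+ρ ↦ (0, 1, 2, 1, 0)
  λ_14+ρ ↦ (0, 1, 2, 1, 0)
  λ_15+ρ ↦ (0, 0, 1, 0, 3)

Grouping the 15 weights by Ā_5-representative: 6 linkage classes.

[[1, 9], [2, 4, 12], [3, 5], [6, 7, 8, 13, 14], [10], [11, 15]]


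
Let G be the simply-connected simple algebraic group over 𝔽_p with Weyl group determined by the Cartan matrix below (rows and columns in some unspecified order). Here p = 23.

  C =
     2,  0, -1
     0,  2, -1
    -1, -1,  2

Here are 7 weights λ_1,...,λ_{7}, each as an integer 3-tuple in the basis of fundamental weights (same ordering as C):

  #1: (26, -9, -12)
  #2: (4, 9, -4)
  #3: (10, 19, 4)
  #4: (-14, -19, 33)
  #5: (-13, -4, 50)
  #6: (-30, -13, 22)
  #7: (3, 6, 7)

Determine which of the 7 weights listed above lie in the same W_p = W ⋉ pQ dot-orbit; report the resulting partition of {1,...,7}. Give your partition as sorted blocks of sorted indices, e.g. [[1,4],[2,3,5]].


A_3 Cartan matrix, 3 simple roots permuted; ρ=(1,1,1).

Ā_23 reps of the 7 weights (A_3, coords as presented):

  1: (4, 7, 8);  2: (2, 7, 3);  3: (2, 7, 3);  4: (2, 7, 3);  5: (2, 7, 3);  6: (5, 0, 12);  7: (4, 7, 8)

These 7 weights hit 3 W_23-dot-orbits; sizes (2, 4, 1):

[[1, 7], [2, 3, 4, 5], [6]]


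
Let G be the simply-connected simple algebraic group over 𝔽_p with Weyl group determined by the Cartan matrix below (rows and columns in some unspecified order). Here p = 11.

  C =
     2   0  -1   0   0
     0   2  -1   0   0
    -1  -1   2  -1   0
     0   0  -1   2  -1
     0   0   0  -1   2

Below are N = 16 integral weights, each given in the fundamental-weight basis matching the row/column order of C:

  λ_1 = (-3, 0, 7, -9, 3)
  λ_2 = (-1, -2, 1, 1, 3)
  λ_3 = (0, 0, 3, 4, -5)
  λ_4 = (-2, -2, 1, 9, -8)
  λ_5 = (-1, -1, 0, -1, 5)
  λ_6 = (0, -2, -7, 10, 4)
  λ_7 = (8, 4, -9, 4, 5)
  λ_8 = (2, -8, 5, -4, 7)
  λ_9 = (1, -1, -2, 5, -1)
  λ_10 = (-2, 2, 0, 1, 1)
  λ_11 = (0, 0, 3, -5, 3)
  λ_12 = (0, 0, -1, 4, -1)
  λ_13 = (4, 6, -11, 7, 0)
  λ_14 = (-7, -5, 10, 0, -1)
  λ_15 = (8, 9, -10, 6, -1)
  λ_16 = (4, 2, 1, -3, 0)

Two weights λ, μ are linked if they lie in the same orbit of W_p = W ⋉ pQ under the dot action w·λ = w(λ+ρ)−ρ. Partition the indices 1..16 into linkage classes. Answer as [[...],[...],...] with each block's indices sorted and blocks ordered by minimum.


D_5 Cartan matrix, 5 simple roots permuted; ρ=(1,1,1,1,1).

λ_j+ρ reflected into Ā_11 (⟨·,θ^∨⟩≤11); 5-tuples as given:

  λ_1 → (0, 1, 1, 2, 4);  λ_2 → (0, 1, 1, 2, 4);  λ_3 → (1, 1, 0, 4, 0);  λ_4 → (0, 0, 1, 0, 6);  λ_5 → (0, 0, 1, 0, 6);  λ_6 → (1, 1, 0, 4, 0);  λ_7 → (0, 2, 1, 2, 0);  λ_8 → (1, 3, 0, 2, 2);  λ_9 → (1, 1, 0, 4, 0);  λ_10 → (1, 3, 0, 2, 2);  λ_11 → (1, 1, 0, 4, 0);  λ_12 → (1, 1, 0, 4, 0);  λ_13 → (5, 3, 0, 1, 1);  λ_14 → (5, 3, 0, 1, 1);  λ_15 → (0, 1, 1, 2, 4);  λ_16 → (5, 3, 0, 1, 1)

Partition of {1..16} into 6 W_11-dot-orbits:

[[1, 2, 15], [3, 6, 9, 11, 12], [4, 5], [7], [8, 10], [13, 14, 16]]


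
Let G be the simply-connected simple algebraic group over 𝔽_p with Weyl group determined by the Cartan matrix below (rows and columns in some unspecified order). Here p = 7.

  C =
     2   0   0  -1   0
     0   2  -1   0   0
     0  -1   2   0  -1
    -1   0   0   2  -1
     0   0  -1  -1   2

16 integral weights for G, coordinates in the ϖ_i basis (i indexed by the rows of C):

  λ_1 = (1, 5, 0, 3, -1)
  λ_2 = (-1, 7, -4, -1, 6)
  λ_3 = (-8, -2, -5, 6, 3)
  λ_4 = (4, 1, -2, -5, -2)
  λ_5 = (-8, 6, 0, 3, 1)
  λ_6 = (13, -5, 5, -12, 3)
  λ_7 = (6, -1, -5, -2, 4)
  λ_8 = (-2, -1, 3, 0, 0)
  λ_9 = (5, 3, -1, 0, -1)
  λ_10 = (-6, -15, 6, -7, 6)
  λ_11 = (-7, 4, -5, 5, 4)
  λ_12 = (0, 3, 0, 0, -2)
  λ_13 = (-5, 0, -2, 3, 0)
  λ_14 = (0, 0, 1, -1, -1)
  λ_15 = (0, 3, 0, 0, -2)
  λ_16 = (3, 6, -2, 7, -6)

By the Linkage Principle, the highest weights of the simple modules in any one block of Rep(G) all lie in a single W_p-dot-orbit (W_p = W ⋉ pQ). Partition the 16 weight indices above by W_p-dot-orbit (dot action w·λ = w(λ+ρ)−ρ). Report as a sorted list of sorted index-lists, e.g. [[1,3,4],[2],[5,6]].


Root system A_5: the 5×5 matrix C matches after relabeling.

Ā_7 reps of the 16 weights (A_5, coords as presented):

    [1] (4, 0, 1, 0, 0)
    [2] (0, 0, 2, 4, 1)
    [3] (2, 0, 0, 1, 0)
    [4] (1, 4, 0, 0, 1)
    [5] (2, 0, 0, 1, 0)
    [6] (1, 1, 2, 0, 0)
    [7] (2, 0, 0, 1, 0)
    [8] (1, 0, 4, 0, 1)
    [9] (2, 0, 0, 1, 0)
    [10] (2, 0, 0, 1, 0)
    [11] (1, 4, 0, 0, 1)
    [12] (1, 4, 0, 0, 1)
    [13] (4, 0, 1, 0, 0)
    [14] (1, 1, 2, 0, 0)
    [15] (1, 4, 0, 0, 1)
    [16] (1, 4, 0, 0, 1)

These 16 weights hit 6 W_7-dot-orbits; sizes (2, 1, 5, 5, 2, 1):

[[1, 13], [2], [3, 5, 7, 9, 10], [4, 11, 12, 15, 16], [6, 14], [8]]


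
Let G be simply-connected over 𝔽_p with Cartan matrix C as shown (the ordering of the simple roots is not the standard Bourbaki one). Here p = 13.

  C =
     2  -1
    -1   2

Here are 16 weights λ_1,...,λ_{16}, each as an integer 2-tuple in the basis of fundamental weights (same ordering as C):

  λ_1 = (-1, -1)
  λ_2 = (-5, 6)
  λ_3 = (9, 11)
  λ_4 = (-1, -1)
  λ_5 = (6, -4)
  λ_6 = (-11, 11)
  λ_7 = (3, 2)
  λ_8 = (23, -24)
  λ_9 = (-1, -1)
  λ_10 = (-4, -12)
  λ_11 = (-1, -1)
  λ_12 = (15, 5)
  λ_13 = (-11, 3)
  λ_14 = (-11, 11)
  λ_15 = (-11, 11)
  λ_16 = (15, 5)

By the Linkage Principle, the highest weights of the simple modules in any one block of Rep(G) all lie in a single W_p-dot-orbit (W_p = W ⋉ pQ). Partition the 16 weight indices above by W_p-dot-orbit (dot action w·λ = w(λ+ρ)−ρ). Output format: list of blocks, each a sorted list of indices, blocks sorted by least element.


Root system A_2: the 2×2 matrix C matches after relabeling.

W_13-reps of the 16 weights in Ā_13 (same 2-coord order as C):

  λ_1 → (0, 0)
  λ_2 → (4, 3)
  λ_3 → (1, 3)
  λ_4 → (0, 0)
  λ_5 → (4, 3)
  λ_6 → (10, 2)
  λ_7 → (4, 3)
  λ_8 → (10, 2)
  λ_9 → (0, 0)
  λ_10 → (10, 2)
  λ_11 → (0, 0)
  λ_12 → (4, 3)
  λ_13 → (4, 6)
  λ_14 → (10, 2)
  λ_15 → (10, 2)
  λ_16 → (4, 3)

Partition of {1..16} into 5 W_13-dot-orbits:

[[1, 4, 9, 11], [2, 5, 7, 12, 16], [3], [6, 8, 10, 14, 15], [13]]


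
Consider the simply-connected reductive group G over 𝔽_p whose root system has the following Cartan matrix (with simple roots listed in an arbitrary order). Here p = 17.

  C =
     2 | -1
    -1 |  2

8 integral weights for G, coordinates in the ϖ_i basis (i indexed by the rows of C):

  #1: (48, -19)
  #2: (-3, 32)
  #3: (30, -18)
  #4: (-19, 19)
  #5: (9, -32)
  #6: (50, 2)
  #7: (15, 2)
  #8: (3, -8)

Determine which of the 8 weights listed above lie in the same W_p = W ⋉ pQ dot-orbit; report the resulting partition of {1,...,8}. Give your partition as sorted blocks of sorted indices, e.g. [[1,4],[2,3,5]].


Cartan matrix: type A_2 (|W|=6); un-permuting the 2 rows.

Each λ_j+ρ reduced to Ā_17; 2-tuples below use C's row order:

    [1] (14, 1)
    [2] (14, 1)
    [3] (0, 3)
    [4] (14, 1)
    [5] (3, 4)
    [6] (0, 3)
    [7] (14, 1)
    [8] (3, 4)

3 distinct reps among the 8 weights ⇒ 3 W_17-linkage classes:

[[1, 2, 4, 7], [3, 6], [5, 8]]
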